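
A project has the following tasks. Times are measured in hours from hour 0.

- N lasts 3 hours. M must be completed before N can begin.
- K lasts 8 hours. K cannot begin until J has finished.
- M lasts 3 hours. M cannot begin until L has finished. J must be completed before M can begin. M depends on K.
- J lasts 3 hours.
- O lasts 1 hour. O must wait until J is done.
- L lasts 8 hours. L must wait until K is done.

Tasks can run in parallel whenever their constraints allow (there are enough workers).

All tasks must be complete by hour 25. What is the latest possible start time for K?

N has no dependents, so it just needs to finish by hour 25. Starting by 25 − 3 = hour 22 achieves that.
M feeds into N (must start by hour 22); so M must finish by hour 22 and therefore start by hour 19.
L must finish before M (must start by hour 19). With an 8-hour duration, L must start by 19 − 8 = hour 11.
For K: L (must start by hour 11); M (must start by hour 19). The most restrictive is hour 11; with an 8-hour duration, K must start by hour 3.

3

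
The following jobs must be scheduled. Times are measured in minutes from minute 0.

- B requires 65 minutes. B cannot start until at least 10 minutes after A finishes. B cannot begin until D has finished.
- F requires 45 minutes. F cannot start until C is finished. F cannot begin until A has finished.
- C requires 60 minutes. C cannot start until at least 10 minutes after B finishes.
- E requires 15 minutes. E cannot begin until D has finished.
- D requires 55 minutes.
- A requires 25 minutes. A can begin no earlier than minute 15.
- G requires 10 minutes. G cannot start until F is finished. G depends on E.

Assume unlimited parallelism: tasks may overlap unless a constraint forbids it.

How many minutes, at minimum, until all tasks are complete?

D has no prerequisites, so it starts at minute 0 and finishes at minute 55.
After D (finishes minute 55), E can start at minute 55 and finishes at minute 70.
After its own release at minute 15, A can start at minute 15 and finishes at minute 40.
B cannot start until A (finishes minute 40, plus 10-minute gap → minute 50); D (finishes minute 55). The controlling bound is minute 55, so B finishes at 55 + 65 = minute 120.
C cannot begin until B (finishes minute 120, plus 10-minute gap → minute 130). It runs from minute 130 to 130 + 60 = minute 190.
F needs all of C (finishes minute 190); A (finishes minute 40). That puts its earliest start at minute 190; it finishes at 190 + 45 = minute 235.
G needs all of F (finishes minute 235); E (finishes minute 70). That puts its earliest start at minute 235; it finishes at 235 + 10 = minute 245.
All tasks are finished once the last one completes. Finish times: A at 40, B at 120, C at 190, D at 55, E at 70, F at 235, G at 245. The latest is minute 245.

245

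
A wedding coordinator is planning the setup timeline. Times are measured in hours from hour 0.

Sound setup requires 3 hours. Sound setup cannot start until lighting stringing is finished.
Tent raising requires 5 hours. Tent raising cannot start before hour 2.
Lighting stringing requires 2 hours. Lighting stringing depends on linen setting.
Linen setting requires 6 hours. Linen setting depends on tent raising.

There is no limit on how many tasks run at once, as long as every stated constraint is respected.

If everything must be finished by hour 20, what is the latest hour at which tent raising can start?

4

To finish by hour 20, sound setup (duration 3) must start no later than hour 17.
Since sound setup (must start by hour 17) depends on it, lighting stringing must finish by hour 17. Backing off its 2-hour duration gives a latest start of hour 15.
Linen setting has to be done before lighting stringing (must start by hour 15). That means finishing by hour 15, i.e. starting by 15 − 6 = hour 9.
Tent raising must finish before linen setting (must start by hour 9). With a 5-hour duration, tent raising must start by 9 − 5 = hour 4.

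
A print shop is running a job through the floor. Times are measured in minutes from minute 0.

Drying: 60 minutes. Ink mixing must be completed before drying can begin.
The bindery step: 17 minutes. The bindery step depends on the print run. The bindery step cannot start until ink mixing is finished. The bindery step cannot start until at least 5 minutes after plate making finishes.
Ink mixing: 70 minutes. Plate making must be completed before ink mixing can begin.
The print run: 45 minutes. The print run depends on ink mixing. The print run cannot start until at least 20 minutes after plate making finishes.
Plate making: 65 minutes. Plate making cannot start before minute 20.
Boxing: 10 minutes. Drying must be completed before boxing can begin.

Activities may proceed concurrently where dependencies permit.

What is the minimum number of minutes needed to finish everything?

225

Plate making cannot begin until its own release at minute 20. It runs from minute 20 to 20 + 65 = minute 85.
Ink mixing cannot begin until plate making (finishes minute 85). It runs from minute 85 to 85 + 70 = minute 155.
Drying cannot begin until ink mixing (finishes minute 155). It runs from minute 155 to 155 + 60 = minute 215.
Boxing cannot begin until drying (finishes minute 215). It runs from minute 215 to 215 + 10 = minute 225.
The print run needs all of ink mixing (finishes minute 155); plate making (finishes minute 85, plus 20-minute gap → minute 105). That puts its earliest start at minute 155; it finishes at 155 + 45 = minute 200.
The bindery step cannot start until the print run (finishes minute 200); ink mixing (finishes minute 155); plate making (finishes minute 85, plus 5-minute gap → minute 90). The controlling bound is minute 200, so the bindery step finishes at 200 + 17 = minute 217.
All tasks are finished once the last one completes. Finish times: Plate making at 85, Ink mixing at 155, The print run at 200, Drying at 215, The bindery step at 217, Boxing at 225. The latest is minute 225.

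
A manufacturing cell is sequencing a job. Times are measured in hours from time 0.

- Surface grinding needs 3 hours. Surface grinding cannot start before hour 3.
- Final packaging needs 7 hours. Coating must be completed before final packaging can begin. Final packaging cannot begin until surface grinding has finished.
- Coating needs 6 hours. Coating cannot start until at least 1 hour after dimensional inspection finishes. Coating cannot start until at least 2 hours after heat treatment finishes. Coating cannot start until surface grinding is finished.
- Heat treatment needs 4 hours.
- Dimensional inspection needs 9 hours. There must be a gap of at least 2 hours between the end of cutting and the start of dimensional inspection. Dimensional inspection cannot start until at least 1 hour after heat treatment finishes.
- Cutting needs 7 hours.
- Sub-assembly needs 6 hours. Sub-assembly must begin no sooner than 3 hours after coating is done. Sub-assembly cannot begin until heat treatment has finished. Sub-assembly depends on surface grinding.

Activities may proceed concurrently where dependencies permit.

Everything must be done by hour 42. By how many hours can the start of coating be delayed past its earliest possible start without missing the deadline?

After its own release at hour 3, surface grinding can start at hour 3 and finishes at hour 6.
Heat treatment has no prerequisites, so it starts at hour 0 and finishes at hour 4.
Cutting can start immediately at hour 0; it finishes at hour 7.
Dimensional inspection needs all of cutting (finishes hour 7, plus 2-hour gap → hour 9); heat treatment (finishes hour 4, plus 1-hour gap → hour 5). That puts its earliest start at hour 9; it finishes at 9 + 9 = hour 18.
Coating needs all of dimensional inspection (finishes hour 18, plus 1-hour gap → hour 19); heat treatment (finishes hour 4, plus 2-hour gap → hour 6); surface grinding (finishes hour 6). That puts its earliest start at hour 19; it finishes at 19 + 6 = hour 25.

Working backward from the deadline:
To finish by hour 42, sub-assembly (duration 6) must start no later than hour 36.
Final packaging has no dependents, so it just needs to finish by hour 42. Starting by 42 − 7 = hour 35 achieves that.
Coating feeds sub-assembly (must start by hour 36, minus 3-hour gap → hour 33); final packaging (must start by hour 35). Taking the minimum, coating must finish by hour 33 and start by 33 − 6 = hour 27.
So coating can start as early as hour 19 and as late as hour 27, giving 27 − 19 = 8 hours of slack.

8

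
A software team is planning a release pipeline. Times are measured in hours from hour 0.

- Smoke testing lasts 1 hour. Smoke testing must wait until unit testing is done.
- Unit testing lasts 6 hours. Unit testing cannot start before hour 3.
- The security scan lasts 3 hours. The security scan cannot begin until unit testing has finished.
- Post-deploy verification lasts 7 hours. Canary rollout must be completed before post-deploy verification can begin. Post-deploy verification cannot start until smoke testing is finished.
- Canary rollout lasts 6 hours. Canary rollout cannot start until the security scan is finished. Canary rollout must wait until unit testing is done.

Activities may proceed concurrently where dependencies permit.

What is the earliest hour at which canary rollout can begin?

Unit testing cannot begin until its own release at hour 3. It runs from hour 3 to 3 + 6 = hour 9.
After unit testing (finishes hour 9), the security scan can start at hour 9 and finishes at hour 12.
Canary rollout waits on the security scan (finishes hour 12); unit testing (finishes hour 9). The latest of these is hour 12, which is the earliest canary rollout can start.

12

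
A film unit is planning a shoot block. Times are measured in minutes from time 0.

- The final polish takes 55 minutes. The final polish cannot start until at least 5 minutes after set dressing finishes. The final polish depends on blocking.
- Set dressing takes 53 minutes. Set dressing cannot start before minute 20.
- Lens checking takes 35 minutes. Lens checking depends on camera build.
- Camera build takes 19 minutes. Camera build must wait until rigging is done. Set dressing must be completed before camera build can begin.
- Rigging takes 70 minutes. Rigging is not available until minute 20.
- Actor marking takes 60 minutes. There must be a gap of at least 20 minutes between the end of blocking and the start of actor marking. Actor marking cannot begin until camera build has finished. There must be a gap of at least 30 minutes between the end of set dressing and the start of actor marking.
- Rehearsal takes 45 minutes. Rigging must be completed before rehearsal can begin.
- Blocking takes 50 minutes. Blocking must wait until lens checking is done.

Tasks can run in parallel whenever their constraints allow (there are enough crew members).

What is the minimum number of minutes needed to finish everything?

274

Set dressing cannot begin until its own release at minute 20. It runs from minute 20 to 20 + 53 = minute 73.
After its own release at minute 20, rigging can start at minute 20 and finishes at minute 90.
After rigging (finishes minute 90), rehearsal can start at minute 90 and finishes at minute 135.
For camera build: rigging (finishes minute 90); set dressing (finishes minute 73). Taking the maximum gives a start of minute 90, and it finishes at 90 + 19 = minute 109.
After camera build (finishes minute 109), lens checking can start at minute 109 and finishes at minute 144.
After lens checking (finishes minute 144), blocking can start at minute 144 and finishes at minute 194.
The final polish cannot start until set dressing (finishes minute 73, plus 5-minute gap → minute 78); blocking (finishes minute 194). The controlling bound is minute 194, so the final polish finishes at 194 + 55 = minute 249.
Actor marking needs all of blocking (finishes minute 194, plus 20-minute gap → minute 214); camera build (finishes minute 109); set dressing (finishes minute 73, plus 30-minute gap → minute 103). That puts its earliest start at minute 214; it finishes at 214 + 60 = minute 274.
All tasks are finished once the last one completes. Finish times: Rigging at 90, Set dressing at 73, Camera build at 109, Lens checking at 144, Blocking at 194, Actor marking at 274, Rehearsal at 135, The final polish at 249. The latest is minute 274.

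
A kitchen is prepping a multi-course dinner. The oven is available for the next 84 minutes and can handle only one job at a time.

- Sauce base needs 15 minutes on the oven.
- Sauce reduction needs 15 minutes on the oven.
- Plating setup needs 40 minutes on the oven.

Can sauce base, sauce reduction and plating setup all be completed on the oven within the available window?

Yes

Running back to back, the jobs need 15 + 15 + 40 = 70 minutes on the oven.
Since 70 ≤ 84, they fit within the window.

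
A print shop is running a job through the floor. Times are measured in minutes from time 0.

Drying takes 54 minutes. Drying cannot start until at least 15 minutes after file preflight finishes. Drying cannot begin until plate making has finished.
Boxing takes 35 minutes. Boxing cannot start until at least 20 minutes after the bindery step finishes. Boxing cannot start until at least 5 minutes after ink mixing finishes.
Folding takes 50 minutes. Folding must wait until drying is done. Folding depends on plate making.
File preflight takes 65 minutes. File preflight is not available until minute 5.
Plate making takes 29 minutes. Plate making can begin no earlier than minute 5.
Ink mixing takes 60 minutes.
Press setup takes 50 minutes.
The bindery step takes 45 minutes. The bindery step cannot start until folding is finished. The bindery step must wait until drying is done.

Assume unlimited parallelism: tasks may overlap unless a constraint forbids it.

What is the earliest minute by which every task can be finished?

289

Press setup has no prerequisites, so it starts at minute 0 and finishes at minute 50.
Ink mixing can start immediately at minute 0; it finishes at minute 60.
Plate making waits on its own release at minute 5, so it starts at minute 5 and finishes at 5 + 29 = minute 34.
File preflight waits on its own release at minute 5, so it starts at minute 5 and finishes at 5 + 65 = minute 70.
For drying: file preflight (finishes minute 70, plus 15-minute gap → minute 85); plate making (finishes minute 34). Taking the maximum gives a start of minute 85, and it finishes at 85 + 54 = minute 139.
Folding has to wait for drying (finishes minute 139); plate making (finishes minute 34). The latest of these is minute 139, so folding runs minute 139 to 139 + 50 = minute 189.
For the bindery step: folding (finishes minute 189); drying (finishes minute 139). Taking the maximum gives a start of minute 189, and it finishes at 189 + 45 = minute 234.
For boxing: the bindery step (finishes minute 234, plus 20-minute gap → minute 254); ink mixing (finishes minute 60, plus 5-minute gap → minute 65). Taking the maximum gives a start of minute 254, and it finishes at 254 + 35 = minute 289.
All tasks are finished once the last one completes. Finish times: File preflight at 70, Plate making at 34, Ink mixing at 60, Press setup at 50, Drying at 139, Folding at 189, The bindery step at 234, Boxing at 289. The latest is minute 289.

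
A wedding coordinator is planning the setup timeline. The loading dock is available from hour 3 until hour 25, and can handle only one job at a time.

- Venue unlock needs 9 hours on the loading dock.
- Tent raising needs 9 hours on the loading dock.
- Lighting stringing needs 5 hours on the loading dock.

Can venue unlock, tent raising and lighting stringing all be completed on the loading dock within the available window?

No

The loading dock window is 25 − 3 = 22 hours.
Running back to back, the jobs need 9 + 9 + 5 = 23 hours on the loading dock.
Since 23 > 22, they cannot all fit.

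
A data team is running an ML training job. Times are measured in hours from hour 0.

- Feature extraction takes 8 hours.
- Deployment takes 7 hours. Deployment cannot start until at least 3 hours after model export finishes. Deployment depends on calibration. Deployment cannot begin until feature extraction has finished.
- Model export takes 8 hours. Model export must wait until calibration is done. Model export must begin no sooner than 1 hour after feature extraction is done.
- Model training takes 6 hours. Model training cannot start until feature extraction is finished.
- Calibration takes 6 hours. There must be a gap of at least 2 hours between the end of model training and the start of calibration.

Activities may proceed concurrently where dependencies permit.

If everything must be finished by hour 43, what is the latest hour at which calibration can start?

19

Deployment must finish by hour 43; it takes 7 hours, so it must start by 43 − 7 = hour 36.
Model export has to be done before deployment (must start by hour 36, minus 3-hour gap → hour 33). That means finishing by hour 33, i.e. starting by 33 − 8 = hour 25.
For calibration: model export (must start by hour 25); deployment (must start by hour 36). The most restrictive is hour 25; with a 6-hour duration, calibration must start by hour 19.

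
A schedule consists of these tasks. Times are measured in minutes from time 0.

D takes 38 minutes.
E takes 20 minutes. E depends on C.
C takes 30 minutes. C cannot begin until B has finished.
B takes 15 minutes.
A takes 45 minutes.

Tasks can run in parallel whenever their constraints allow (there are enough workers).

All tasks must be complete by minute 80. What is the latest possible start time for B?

To finish by minute 80, E (duration 20) must start no later than minute 60.
C has to be done before E (must start by minute 60). That means finishing by minute 60, i.e. starting by 60 − 30 = minute 30.
B feeds into C (must start by minute 30); so B must finish by minute 30 and therefore start by minute 15.

15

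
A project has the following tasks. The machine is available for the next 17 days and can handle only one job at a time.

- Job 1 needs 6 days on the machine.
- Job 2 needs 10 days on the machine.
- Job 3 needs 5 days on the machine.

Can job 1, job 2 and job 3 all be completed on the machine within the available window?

No

Running back to back, the jobs need 6 + 10 + 5 = 21 days on the machine.
Since 21 > 17, they cannot all fit.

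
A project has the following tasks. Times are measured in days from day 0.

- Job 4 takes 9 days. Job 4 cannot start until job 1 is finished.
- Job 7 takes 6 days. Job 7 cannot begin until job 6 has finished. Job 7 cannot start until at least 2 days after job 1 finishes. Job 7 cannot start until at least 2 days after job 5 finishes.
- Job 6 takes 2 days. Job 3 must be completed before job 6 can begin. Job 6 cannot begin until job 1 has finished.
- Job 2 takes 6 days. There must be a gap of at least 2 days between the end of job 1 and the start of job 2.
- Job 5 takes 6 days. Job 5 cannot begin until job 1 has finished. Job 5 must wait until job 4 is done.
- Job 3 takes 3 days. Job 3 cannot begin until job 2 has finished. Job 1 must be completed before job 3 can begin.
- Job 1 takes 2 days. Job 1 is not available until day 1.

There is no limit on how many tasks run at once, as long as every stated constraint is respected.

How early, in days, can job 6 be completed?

16

Job 1 waits on its own release at day 1, so it starts at day 1 and finishes at 1 + 2 = day 3.
After job 1 (finishes day 3, plus 2-day gap → day 5), job 2 can start at day 5 and finishes at day 11.
Job 3 cannot start until job 2 (finishes day 11); job 1 (finishes day 3). The controlling bound is day 11, so job 3 finishes at 11 + 3 = day 14.
Job 6 cannot start until job 3 (finishes day 14); job 1 (finishes day 3). The controlling bound is day 14, so job 6 finishes at 14 + 2 = day 16.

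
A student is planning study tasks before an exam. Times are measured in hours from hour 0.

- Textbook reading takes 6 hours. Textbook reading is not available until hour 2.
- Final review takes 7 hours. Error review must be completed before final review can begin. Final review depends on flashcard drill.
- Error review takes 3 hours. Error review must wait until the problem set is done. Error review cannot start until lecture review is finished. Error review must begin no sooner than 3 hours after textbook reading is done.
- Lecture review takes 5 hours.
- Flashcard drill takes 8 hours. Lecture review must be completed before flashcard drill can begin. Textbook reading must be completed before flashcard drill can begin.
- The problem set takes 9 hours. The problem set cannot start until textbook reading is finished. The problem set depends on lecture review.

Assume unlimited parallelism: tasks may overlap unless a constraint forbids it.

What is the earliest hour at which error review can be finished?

20

Lecture review can start immediately at hour 0; it finishes at hour 5.
After its own release at hour 2, textbook reading can start at hour 2 and finishes at hour 8.
The problem set has to wait for textbook reading (finishes hour 8); lecture review (finishes hour 5). The latest of these is hour 8, so the problem set runs hour 8 to 8 + 9 = hour 17.
Error review cannot start until the problem set (finishes hour 17); lecture review (finishes hour 5); textbook reading (finishes hour 8, plus 3-hour gap → hour 11). The controlling bound is hour 17, so error review finishes at 17 + 3 = hour 20.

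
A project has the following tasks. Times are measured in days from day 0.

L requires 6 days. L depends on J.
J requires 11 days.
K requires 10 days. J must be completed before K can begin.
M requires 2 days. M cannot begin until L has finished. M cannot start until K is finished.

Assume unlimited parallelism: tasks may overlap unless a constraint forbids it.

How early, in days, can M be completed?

23

Nothing blocks J, so it runs from day 0 to day 11.
L cannot begin until J (finishes day 11). It runs from day 11 to 11 + 6 = day 17.
K cannot begin until J (finishes day 11). It runs from day 11 to 11 + 10 = day 21.
M needs all of L (finishes day 17); K (finishes day 21). That puts its earliest start at day 21; it finishes at 21 + 2 = day 23.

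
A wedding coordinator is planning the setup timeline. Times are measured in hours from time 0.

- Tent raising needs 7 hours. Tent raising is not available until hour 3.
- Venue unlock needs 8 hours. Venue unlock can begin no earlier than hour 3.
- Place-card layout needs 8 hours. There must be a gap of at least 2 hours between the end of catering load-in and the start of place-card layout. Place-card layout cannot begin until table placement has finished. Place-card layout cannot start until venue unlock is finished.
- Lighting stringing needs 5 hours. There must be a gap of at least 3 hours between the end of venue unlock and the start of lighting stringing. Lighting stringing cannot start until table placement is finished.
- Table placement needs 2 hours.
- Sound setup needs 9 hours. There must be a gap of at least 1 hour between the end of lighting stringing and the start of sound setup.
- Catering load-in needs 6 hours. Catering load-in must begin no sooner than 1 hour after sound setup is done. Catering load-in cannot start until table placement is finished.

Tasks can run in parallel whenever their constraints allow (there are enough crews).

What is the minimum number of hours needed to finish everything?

Nothing blocks table placement, so it runs from hour 0 to hour 2.
Tent raising cannot begin until its own release at hour 3. It runs from hour 3 to 3 + 7 = hour 10.
Venue unlock cannot begin until its own release at hour 3. It runs from hour 3 to 3 + 8 = hour 11.
For lighting stringing: venue unlock (finishes hour 11, plus 3-hour gap → hour 14); table placement (finishes hour 2). Taking the maximum gives a start of hour 14, and it finishes at 14 + 5 = hour 19.
Sound setup waits on lighting stringing (finishes hour 19, plus 1-hour gap → hour 20), so it starts at hour 20 and finishes at 20 + 9 = hour 29.
For catering load-in: sound setup (finishes hour 29, plus 1-hour gap → hour 30); table placement (finishes hour 2). Taking the maximum gives a start of hour 30, and it finishes at 30 + 6 = hour 36.
Place-card layout needs all of catering load-in (finishes hour 36, plus 2-hour gap → hour 38); table placement (finishes hour 2); venue unlock (finishes hour 11). That puts its earliest start at hour 38; it finishes at 38 + 8 = hour 46.
All tasks are finished once the last one completes. Finish times: Venue unlock at 11, Tent raising at 10, Table placement at 2, Lighting stringing at 19, Sound setup at 29, Catering load-in at 36, Place-card layout at 46. The latest is hour 46.

46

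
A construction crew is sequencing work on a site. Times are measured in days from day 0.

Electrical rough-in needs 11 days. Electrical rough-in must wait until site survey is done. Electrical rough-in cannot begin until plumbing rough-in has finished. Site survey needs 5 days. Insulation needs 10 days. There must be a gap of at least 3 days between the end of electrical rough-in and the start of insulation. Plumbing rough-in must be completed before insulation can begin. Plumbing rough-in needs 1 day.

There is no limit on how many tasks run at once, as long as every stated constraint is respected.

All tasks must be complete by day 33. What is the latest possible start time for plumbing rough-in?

Insulation has no dependents, so it just needs to finish by day 33. Starting by 33 − 10 = day 23 achieves that.
Electrical rough-in must finish before insulation (must start by day 23, minus 3-day gap → day 20). With an 11-day duration, electrical rough-in must start by 20 − 11 = day 9.
Plumbing rough-in must finish in time for electrical rough-in (must start by day 9); insulation (must start by day 23). The tightest is day 9, so plumbing rough-in must start by 9 − 1 = day 8.

8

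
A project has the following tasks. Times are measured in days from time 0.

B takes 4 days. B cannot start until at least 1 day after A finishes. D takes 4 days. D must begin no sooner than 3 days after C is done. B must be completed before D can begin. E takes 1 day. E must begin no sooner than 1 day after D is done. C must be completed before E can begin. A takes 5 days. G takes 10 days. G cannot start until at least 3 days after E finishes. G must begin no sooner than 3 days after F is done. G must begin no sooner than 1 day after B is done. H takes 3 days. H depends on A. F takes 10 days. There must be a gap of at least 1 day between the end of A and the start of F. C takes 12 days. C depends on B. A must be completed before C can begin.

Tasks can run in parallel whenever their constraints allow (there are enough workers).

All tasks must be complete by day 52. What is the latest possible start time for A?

8

Nothing follows G; the deadline of day 52 is its only limit. It must start by 52 − 10 = day 42.
E feeds into G (must start by day 42, minus 3-day gap → day 39); so E must finish by day 39 and therefore start by day 38.
Since E (must start by day 38, minus 1-day gap → day 37) depends on it, D must finish by day 37. Backing off its 4-day duration gives a latest start of day 33.
For C: D (must start by day 33, minus 3-day gap → day 30); E (must start by day 38). The most restrictive is day 30; with a 12-day duration, C must start by day 18.
For B: C (must start by day 18); D (must start by day 33); G (must start by day 42, minus 1-day gap → day 41). The most restrictive is day 18; with a 4-day duration, B must start by day 14.
F must finish before G (must start by day 42, minus 3-day gap → day 39). With a 10-day duration, F must start by 39 − 10 = day 29.
H has no dependents, so it just needs to finish by day 52. Starting by 52 − 3 = day 49 achieves that.
A must finish in time for B (must start by day 14, minus 1-day gap → day 13); C (must start by day 18); F (must start by day 29, minus 1-day gap → day 28); H (must start by day 49). The tightest is day 13, so A must start by 13 − 5 = day 8.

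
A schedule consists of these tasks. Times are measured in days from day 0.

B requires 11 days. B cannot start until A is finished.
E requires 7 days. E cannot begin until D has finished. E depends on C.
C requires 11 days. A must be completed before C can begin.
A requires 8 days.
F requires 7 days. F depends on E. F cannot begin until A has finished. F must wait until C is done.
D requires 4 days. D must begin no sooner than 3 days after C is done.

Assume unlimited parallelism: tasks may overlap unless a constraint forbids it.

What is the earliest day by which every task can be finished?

Nothing blocks A, so it runs from day 0 to day 8.
After A (finishes day 8), C can start at day 8 and finishes at day 19.
D waits on C (finishes day 19, plus 3-day gap → day 22), so it starts at day 22 and finishes at 22 + 4 = day 26.
For E: D (finishes day 26); C (finishes day 19). Taking the maximum gives a start of day 26, and it finishes at 26 + 7 = day 33.
F needs all of E (finishes day 33); A (finishes day 8); C (finishes day 19). That puts its earliest start at day 33; it finishes at 33 + 7 = day 40.
After A (finishes day 8), B can start at day 8 and finishes at day 19.
All tasks are finished once the last one completes. Finish times: A at 8, B at 19, C at 19, D at 26, E at 33, F at 40. The latest is day 40.

40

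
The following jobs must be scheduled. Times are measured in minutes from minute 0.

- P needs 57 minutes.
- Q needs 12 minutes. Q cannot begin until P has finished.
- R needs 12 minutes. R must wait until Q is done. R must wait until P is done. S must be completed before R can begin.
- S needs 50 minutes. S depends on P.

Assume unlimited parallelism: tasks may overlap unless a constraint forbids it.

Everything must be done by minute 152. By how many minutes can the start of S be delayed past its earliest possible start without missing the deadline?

P can start immediately at minute 0; it finishes at minute 57.
After P (finishes minute 57), S can start at minute 57 and finishes at minute 107.

Working backward from the deadline:
To finish by minute 152, R (duration 12) must start no later than minute 140.
S must finish before R (must start by minute 140). With a 50-minute duration, S must start by 140 − 50 = minute 90.
So S can start as early as minute 57 and as late as minute 90, giving 90 − 57 = 33 minutes of slack.

33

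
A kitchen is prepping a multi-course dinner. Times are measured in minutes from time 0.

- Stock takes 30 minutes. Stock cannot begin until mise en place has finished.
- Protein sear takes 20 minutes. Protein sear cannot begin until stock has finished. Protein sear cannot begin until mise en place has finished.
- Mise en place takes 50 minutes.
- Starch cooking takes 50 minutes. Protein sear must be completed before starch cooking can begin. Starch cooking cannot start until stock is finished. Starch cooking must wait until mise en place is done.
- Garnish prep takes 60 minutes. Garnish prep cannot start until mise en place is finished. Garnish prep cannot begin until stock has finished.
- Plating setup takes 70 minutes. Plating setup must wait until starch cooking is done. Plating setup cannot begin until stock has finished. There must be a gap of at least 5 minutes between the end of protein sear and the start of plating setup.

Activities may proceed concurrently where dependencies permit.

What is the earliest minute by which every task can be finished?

Mise en place has no prerequisites, so it starts at minute 0 and finishes at minute 50.
Stock cannot begin until mise en place (finishes minute 50). It runs from minute 50 to 50 + 30 = minute 80.
Garnish prep has to wait for mise en place (finishes minute 50); stock (finishes minute 80). The latest of these is minute 80, so garnish prep runs minute 80 to 80 + 60 = minute 140.
Protein sear needs all of stock (finishes minute 80); mise en place (finishes minute 50). That puts its earliest start at minute 80; it finishes at 80 + 20 = minute 100.
Starch cooking has to wait for protein sear (finishes minute 100); stock (finishes minute 80); mise en place (finishes minute 50). The latest of these is minute 100, so starch cooking runs minute 100 to 100 + 50 = minute 150.
For plating setup: starch cooking (finishes minute 150); stock (finishes minute 80); protein sear (finishes minute 100, plus 5-minute gap → minute 105). Taking the maximum gives a start of minute 150, and it finishes at 150 + 70 = minute 220.
All tasks are finished once the last one completes. Finish times: Mise en place at 50, Stock at 80, Protein sear at 100, Starch cooking at 150, Plating setup at 220, Garnish prep at 140. The latest is minute 220.

220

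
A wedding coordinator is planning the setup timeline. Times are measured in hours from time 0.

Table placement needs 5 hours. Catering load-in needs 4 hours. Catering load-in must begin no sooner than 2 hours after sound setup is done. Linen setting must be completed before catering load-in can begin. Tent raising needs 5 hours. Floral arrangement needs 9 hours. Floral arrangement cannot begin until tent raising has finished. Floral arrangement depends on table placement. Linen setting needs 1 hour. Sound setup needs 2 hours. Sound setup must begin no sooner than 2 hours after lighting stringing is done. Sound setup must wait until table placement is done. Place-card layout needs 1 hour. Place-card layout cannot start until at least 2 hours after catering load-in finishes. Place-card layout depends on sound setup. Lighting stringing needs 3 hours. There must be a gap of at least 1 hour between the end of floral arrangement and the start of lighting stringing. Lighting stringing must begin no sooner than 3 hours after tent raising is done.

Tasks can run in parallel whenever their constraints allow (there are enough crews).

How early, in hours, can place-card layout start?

Linen setting can start immediately at hour 0; it finishes at hour 1.
Table placement has no prerequisites, so it starts at hour 0 and finishes at hour 5.
Nothing blocks tent raising, so it runs from hour 0 to hour 5.
Floral arrangement cannot start until tent raising (finishes hour 5); table placement (finishes hour 5). The controlling bound is hour 5, so floral arrangement finishes at 5 + 9 = hour 14.
For lighting stringing: floral arrangement (finishes hour 14, plus 1-hour gap → hour 15); tent raising (finishes hour 5, plus 3-hour gap → hour 8). Taking the maximum gives a start of hour 15, and it finishes at 15 + 3 = hour 18.
Sound setup needs all of lighting stringing (finishes hour 18, plus 2-hour gap → hour 20); table placement (finishes hour 5). That puts its earliest start at hour 20; it finishes at 20 + 2 = hour 22.
Catering load-in cannot start until sound setup (finishes hour 22, plus 2-hour gap → hour 24); linen setting (finishes hour 1). The controlling bound is hour 24, so catering load-in finishes at 24 + 4 = hour 28.
Place-card layout waits on catering load-in (finishes hour 28, plus 2-hour gap → hour 30); sound setup (finishes hour 22). The latest of these is hour 30, which is the earliest place-card layout can start.

30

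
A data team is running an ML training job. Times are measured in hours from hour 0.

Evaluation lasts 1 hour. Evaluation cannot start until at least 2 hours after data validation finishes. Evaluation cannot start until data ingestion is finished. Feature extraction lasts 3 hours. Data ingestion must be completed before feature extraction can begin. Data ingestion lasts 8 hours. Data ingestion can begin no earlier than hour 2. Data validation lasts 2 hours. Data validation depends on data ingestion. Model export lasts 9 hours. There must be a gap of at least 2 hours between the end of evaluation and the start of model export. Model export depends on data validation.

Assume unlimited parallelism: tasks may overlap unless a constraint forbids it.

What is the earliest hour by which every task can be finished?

Data ingestion waits on its own release at hour 2, so it starts at hour 2 and finishes at 2 + 8 = hour 10.
Feature extraction waits on data ingestion (finishes hour 10), so it starts at hour 10 and finishes at 10 + 3 = hour 13.
Data validation waits on data ingestion (finishes hour 10), so it starts at hour 10 and finishes at 10 + 2 = hour 12.
Evaluation has to wait for data validation (finishes hour 12, plus 2-hour gap → hour 14); data ingestion (finishes hour 10). The latest of these is hour 14, so evaluation runs hour 14 to 14 + 1 = hour 15.
Model export cannot start until evaluation (finishes hour 15, plus 2-hour gap → hour 17); data validation (finishes hour 12). The controlling bound is hour 17, so model export finishes at 17 + 9 = hour 26.
All tasks are finished once the last one completes. Finish times: Data ingestion at 10, Data validation at 12, Feature extraction at 13, Evaluation at 15, Model export at 26. The latest is hour 26.

26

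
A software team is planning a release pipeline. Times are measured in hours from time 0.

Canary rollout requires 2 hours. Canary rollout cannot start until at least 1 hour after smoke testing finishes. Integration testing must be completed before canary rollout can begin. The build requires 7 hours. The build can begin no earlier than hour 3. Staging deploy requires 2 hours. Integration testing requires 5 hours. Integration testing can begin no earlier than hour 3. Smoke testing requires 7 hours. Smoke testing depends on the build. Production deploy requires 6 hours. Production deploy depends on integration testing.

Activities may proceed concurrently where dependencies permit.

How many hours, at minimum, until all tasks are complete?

Staging deploy can start immediately at hour 0; it finishes at hour 2.
Integration testing waits on its own release at hour 3, so it starts at hour 3 and finishes at 3 + 5 = hour 8.
Production deploy waits on integration testing (finishes hour 8), so it starts at hour 8 and finishes at 8 + 6 = hour 14.
The build cannot begin until its own release at hour 3. It runs from hour 3 to 3 + 7 = hour 10.
Smoke testing cannot begin until the build (finishes hour 10). It runs from hour 10 to 10 + 7 = hour 17.
Canary rollout needs all of smoke testing (finishes hour 17, plus 1-hour gap → hour 18); integration testing (finishes hour 8). That puts its earliest start at hour 18; it finishes at 18 + 2 = hour 20.
All tasks are finished once the last one completes. Finish times: The build at 10, Integration testing at 8, Staging deploy at 2, Smoke testing at 17, Canary rollout at 20, Production deploy at 14. The latest is hour 20.

20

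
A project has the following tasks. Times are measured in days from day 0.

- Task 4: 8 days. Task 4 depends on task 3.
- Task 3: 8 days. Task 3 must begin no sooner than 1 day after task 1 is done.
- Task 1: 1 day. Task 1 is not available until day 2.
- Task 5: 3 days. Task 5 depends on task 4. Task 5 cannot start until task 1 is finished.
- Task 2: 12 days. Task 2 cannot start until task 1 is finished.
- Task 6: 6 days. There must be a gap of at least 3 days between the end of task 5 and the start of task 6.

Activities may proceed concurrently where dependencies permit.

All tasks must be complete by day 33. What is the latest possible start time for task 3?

5

Task 6 has no dependents, so it just needs to finish by day 33. Starting by 33 − 6 = day 27 achieves that.
Since task 6 (must start by day 27, minus 3-day gap → day 24) depends on it, task 5 must finish by day 24. Backing off its 3-day duration gives a latest start of day 21.
Task 4 must finish before task 5 (must start by day 21). With an 8-day duration, task 4 must start by 21 − 8 = day 13.
Task 3 has to be done before task 4 (must start by day 13). That means finishing by day 13, i.e. starting by 13 − 8 = day 5.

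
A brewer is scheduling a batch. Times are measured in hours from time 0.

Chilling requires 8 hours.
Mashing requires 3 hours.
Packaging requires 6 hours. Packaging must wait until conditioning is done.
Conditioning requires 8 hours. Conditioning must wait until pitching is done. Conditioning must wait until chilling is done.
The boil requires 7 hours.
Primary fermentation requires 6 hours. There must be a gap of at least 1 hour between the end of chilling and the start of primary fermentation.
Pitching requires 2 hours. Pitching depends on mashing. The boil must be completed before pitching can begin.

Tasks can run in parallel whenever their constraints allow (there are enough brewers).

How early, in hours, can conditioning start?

Chilling can start immediately at hour 0; it finishes at hour 8.
Nothing blocks the boil, so it runs from hour 0 to hour 7.
Nothing blocks mashing, so it runs from hour 0 to hour 3.
Pitching needs all of mashing (finishes hour 3); the boil (finishes hour 7). That puts its earliest start at hour 7; it finishes at 7 + 2 = hour 9.
Conditioning waits on pitching (finishes hour 9); chilling (finishes hour 8). The latest of these is hour 9, which is the earliest conditioning can start.

9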